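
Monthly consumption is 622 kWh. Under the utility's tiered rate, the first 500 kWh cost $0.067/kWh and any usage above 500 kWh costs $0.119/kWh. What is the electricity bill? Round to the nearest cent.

First 500 kWh × $0.067 = $33.50
Remaining 122 kWh × $0.119 = $14.52
Total = $48.02

$48.02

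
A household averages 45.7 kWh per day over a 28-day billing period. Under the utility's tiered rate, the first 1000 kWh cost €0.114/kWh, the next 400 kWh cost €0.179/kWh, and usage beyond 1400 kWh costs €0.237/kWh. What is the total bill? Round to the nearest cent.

€164.05

Usage = 45.7 kWh/day × 28 days = 1279.6 kWh
First 1000 kWh × €0.114 = €114.00
Next 279.6 kWh × €0.179 = €50.05
Remaining tier: 0 kWh (not reached)
Total = €164.05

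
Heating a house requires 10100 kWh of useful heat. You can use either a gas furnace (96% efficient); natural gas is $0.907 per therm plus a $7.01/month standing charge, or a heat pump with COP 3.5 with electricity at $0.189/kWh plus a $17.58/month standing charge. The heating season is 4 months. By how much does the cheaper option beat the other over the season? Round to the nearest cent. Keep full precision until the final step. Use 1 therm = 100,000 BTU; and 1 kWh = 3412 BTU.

Heat load = 10100 kWh × 3412 = 34,461,200 BTU
Gas: input = 34,461,200 / 0.96 = 35,897,083 BTU = 359 therm → 359 × $0.907 = $325.59; + 4 × $7.01 standing = $353.63
Heat pump: 34,461,200 BTU / 3412 = 10,100 kWh heat; / 3.5 = 2,886 kWh in → × $0.189 = $545.40; + 4 × $17.58 standing = $615.72
Difference = |$353.63 − $615.72| = $262.09

$262.09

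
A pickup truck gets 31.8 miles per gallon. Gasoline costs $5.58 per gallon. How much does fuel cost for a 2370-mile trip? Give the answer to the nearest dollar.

$416

Fuel = 2370 mi / 31.8 mpg = 74.53 gal
Cost = 74.53 gal × $5.58/gal = $415.87 ≈ $416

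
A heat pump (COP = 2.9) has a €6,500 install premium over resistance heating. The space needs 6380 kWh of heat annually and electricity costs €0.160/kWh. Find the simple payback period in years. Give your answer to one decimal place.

9.7 years

Resistance: 6380 kWh × €0.160 = €1,020.80/yr
Heat pump: 6380 / 2.9 = 2200 kWh in → × €0.160 = €352.00/yr
Annual savings = €668.80
Payback = €6,500 / €668.80 = 9.72 years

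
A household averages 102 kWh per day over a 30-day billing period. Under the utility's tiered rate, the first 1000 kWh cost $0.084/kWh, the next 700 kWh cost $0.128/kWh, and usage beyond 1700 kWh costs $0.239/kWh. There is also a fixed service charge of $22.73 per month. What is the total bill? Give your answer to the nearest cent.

$521.37

Usage = 102 kWh/day × 30 days = 3060 kWh
First 1000 kWh × $0.084 = $84.00
Next 700 kWh × $0.128 = $89.60
Remaining 1360 kWh × $0.239 = $325.04
Energy charge = $498.64; + service $22.73 = $521.37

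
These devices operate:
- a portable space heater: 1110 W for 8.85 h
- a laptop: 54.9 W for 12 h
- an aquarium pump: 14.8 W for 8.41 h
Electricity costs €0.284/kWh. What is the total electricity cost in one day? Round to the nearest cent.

portable space heater: 1110 W × 8.85 h = 9,824 Wh = 9.823 kWh
laptop: 54.9 W × 12 h = 659 Wh = 0.6588 kWh
aquarium pump: 14.8 W × 8.41 h = 124 Wh = 0.1245 kWh
Total energy = 9.823 + 0.6588 + 0.1245 = 10.61 kWh
Cost = 10.61 kWh × €0.284 = €3.01

€3.01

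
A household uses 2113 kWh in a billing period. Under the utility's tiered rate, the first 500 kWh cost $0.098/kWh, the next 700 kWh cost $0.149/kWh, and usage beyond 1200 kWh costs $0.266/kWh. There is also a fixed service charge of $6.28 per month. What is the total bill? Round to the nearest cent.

First 500 kWh × $0.098 = $49.00
Next 700 kWh × $0.149 = $104.30
Remaining 913 kWh × $0.266 = $242.86
Energy charge = $396.16; + service $6.28 = $402.44

$402.44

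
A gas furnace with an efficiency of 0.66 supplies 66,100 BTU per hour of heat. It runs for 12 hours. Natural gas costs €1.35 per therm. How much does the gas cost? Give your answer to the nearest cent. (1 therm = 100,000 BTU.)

€16.22

Heat delivered = 66,100 BTU/h × 12 h = 793,200 BTU
Gas input = 793,200 / 0.66 = 1,201,818 BTU
= 1,201,818 / 100,000 = 12.02 therm
Cost = 12.02 × €1.35/therm = €16.22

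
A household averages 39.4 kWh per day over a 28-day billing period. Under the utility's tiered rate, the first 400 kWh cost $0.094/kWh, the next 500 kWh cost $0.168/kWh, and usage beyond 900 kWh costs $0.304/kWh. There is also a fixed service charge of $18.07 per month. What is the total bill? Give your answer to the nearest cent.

Usage = 39.4 kWh/day × 28 days = 1103.2 kWh
First 400 kWh × $0.094 = $37.60
Next 500 kWh × $0.168 = $84.00
Remaining 203.2 kWh × $0.304 = $61.77
Energy charge = $183.37; + service $18.07 = $201.44

$201.44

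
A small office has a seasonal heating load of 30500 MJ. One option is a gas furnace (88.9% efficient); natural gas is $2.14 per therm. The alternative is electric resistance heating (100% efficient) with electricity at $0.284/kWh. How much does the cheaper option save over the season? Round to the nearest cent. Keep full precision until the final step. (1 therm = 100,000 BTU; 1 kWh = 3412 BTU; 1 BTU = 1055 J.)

Heat load = 30500 MJ = 30,500,000,000 J / 1055 = 28,909,953 BTU
Gas: input = 28,909,953 / 0.889 = 32,519,632 BTU = 325.2 therm → 325.2 × $2.14 = $695.92
Electric: 28,909,953 BTU / 3412 = 8,473 kWh → × $0.284 = $2,406.34
Difference = |$695.92 − $2,406.34| = $1,710.42

$1710.42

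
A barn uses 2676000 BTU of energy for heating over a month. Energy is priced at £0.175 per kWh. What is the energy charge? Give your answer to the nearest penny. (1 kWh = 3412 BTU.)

2676000 BTU × (0.00029308 kWh/BTU) = 784.3 kWh
Cost = 784.3 kWh × £0.175/kWh = £137.25

£137.25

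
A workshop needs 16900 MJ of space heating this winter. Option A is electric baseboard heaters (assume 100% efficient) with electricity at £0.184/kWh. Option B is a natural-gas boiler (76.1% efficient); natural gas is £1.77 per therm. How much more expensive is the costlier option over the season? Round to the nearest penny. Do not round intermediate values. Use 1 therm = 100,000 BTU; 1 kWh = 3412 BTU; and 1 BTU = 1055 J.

£491.28

Heat load = 16900 MJ = 16,900,000,000 J / 1055 = 16,018,957 BTU
Gas: input = 16,018,957 / 0.761 = 21,049,878 BTU = 210.5 therm → 210.5 × £1.77 = £372.58
Electric: 16,018,957 BTU / 3412 = 4,695 kWh → × £0.184 = £863.86
Difference = |£372.58 − £863.86| = £491.28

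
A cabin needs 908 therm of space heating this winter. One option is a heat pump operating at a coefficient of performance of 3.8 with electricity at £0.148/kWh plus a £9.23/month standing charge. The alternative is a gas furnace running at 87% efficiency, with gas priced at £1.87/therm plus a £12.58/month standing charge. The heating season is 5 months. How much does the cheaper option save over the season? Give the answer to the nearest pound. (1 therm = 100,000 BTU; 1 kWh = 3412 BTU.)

Heat load = 908 therm × 100,000 = 90,800,000 BTU
Gas: input = 90,800,000 / 0.87 = 104,367,816 BTU = 1,044 therm → 1,044 × £1.87 = £1,951.68; + 5 × £12.58 standing = £2,014.58
Heat pump: 90,800,000 BTU / 3412 = 26,610 kWh heat; / 3.8 = 7,003 kWh in → × £0.148 = £1,036.47; + 5 × £9.23 standing = £1,082.62
Difference = |£2,014.58 − £1,082.62| = £931.96 ≈ £932

£932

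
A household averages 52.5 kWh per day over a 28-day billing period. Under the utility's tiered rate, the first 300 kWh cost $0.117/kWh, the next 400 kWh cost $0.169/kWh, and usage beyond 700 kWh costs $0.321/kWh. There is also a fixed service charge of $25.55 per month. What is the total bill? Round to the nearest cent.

Usage = 52.5 kWh/day × 28 days = 1470 kWh
First 300 kWh × $0.117 = $35.10
Next 400 kWh × $0.169 = $67.60
Remaining 770 kWh × $0.321 = $247.17
Energy charge = $349.87; + service $25.55 = $375.42

$375.42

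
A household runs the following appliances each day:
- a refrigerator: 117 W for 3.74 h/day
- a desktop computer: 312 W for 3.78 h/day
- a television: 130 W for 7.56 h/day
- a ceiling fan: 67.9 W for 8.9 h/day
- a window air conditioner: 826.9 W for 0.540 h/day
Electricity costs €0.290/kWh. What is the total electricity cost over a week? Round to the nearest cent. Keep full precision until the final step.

€7.41

refrigerator: 117 W × 3.74 h × 7 d = 3,063 Wh = 3.063 kWh
desktop computer: 312 W × 3.78 h × 7 d = 8,256 Wh = 8.256 kWh
television: 130 W × 7.56 h × 7 d = 6,880 Wh = 6.88 kWh
ceiling fan: 67.9 W × 8.9 h × 7 d = 4,230 Wh = 4.23 kWh
window air conditioner: 826.9 W × 0.540 h × 7 d = 3,126 Wh = 3.126 kWh
Total energy = 3.063 + 8.256 + 6.88 + 4.23 + 3.126 = 25.55 kWh
Cost = 25.55 kWh × €0.290 = €7.41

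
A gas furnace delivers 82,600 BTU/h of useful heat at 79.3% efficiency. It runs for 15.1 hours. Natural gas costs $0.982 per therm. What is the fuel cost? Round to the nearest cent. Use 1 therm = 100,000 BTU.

Heat delivered = 82,600 BTU/h × 15.1 h = 1,247,260 BTU
Gas input = 1,247,260 / 0.793 = 1,572,837 BTU
= 1,572,837 / 100,000 = 15.73 therm
Cost = 15.73 × $0.982/therm = $15.45

$15.45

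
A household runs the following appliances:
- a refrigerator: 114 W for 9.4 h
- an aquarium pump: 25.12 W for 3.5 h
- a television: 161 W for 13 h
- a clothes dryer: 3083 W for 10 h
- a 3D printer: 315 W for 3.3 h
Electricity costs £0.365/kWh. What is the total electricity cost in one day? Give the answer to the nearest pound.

£13

refrigerator: 114 W × 9.4 h = 1,072 Wh = 1.072 kWh
aquarium pump: 25.12 W × 3.5 h = 88 Wh = 0.08792 kWh
television: 161 W × 13 h = 2,093 Wh = 2.093 kWh
clothes dryer: 3083 W × 10 h = 30,830 Wh = 30.83 kWh
3D printer: 315 W × 3.3 h = 1,040 Wh = 1.04 kWh
Total energy = 1.072 + 0.08792 + 2.093 + 30.83 + 1.04 = 35.12 kWh
Cost = 35.12 kWh × £0.365 = £12.82 ≈ £13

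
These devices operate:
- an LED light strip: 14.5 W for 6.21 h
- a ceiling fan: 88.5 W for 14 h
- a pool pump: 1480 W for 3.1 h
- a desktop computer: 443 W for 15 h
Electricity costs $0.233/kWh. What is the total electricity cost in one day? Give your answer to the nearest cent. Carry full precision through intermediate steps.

LED light strip: 14.5 W × 6.21 h = 90 Wh = 0.09005 kWh
ceiling fan: 88.5 W × 14 h = 1,239 Wh = 1.239 kWh
pool pump: 1480 W × 3.1 h = 4,588 Wh = 4.588 kWh
desktop computer: 443 W × 15 h = 6,645 Wh = 6.645 kWh
Total energy = 0.09005 + 1.239 + 4.588 + 6.645 = 12.56 kWh
Cost = 12.56 kWh × $0.233 = $2.93

$2.93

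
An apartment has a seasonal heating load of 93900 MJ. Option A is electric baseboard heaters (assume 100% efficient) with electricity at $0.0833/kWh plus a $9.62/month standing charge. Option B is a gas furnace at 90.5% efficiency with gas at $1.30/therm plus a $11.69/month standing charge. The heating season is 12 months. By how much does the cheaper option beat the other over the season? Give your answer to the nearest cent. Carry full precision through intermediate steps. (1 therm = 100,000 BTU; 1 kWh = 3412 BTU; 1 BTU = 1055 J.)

$869.59

Heat load = 93900 MJ = 93,900,000,000 J / 1055 = 89,004,739 BTU
Gas: input = 89,004,739 / 0.905 = 98,347,778 BTU = 983.5 therm → 983.5 × $1.30 = $1,278.52; + 12 × $11.69 standing = $1,418.80
Electric: 89,004,739 BTU / 3412 = 26,090 kWh → × $0.0833 = $2,172.95; + 12 × $9.62 standing = $2,288.39
Difference = |$1,418.80 − $2,288.39| = $869.59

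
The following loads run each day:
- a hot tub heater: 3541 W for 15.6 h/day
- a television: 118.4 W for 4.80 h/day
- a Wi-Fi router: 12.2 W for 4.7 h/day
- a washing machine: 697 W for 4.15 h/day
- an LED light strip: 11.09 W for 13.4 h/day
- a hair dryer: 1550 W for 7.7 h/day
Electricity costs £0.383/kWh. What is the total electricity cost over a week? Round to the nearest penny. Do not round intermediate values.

hot tub heater: 3541 W × 15.6 h × 7 d = 386,677 Wh = 386.7 kWh
television: 118.4 W × 4.80 h × 7 d = 3,978 Wh = 3.978 kWh
Wi-Fi router: 12.2 W × 4.7 h × 7 d = 401 Wh = 0.4014 kWh
washing machine: 697 W × 4.15 h × 7 d = 20,248 Wh = 20.25 kWh
LED light strip: 11.09 W × 13.4 h × 7 d = 1,040 Wh = 1.04 kWh
hair dryer: 1550 W × 7.7 h × 7 d = 83,545 Wh = 83.55 kWh
Total energy = 386.7 + 3.978 + 0.4014 + 20.25 + 1.04 + 83.55 = 495.9 kWh
Cost = 495.9 kWh × £0.383 = £189.93

£189.93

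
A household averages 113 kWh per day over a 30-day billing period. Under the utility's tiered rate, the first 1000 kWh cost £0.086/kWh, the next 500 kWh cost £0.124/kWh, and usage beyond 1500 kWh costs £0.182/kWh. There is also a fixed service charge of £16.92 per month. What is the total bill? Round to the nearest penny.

Usage = 113 kWh/day × 30 days = 3390 kWh
First 1000 kWh × £0.086 = £86.00
Next 500 kWh × £0.124 = £62.00
Remaining 1890 kWh × £0.182 = £343.98
Energy charge = £491.98; + service £16.92 = £508.90

£508.90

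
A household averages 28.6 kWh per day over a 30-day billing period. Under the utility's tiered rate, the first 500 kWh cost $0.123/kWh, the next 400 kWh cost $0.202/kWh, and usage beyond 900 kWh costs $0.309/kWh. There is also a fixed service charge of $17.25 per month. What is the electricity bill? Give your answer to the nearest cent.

Usage = 28.6 kWh/day × 30 days = 858 kWh
First 500 kWh × $0.123 = $61.50
Next 358 kWh × $0.202 = $72.32
Remaining tier: 0 kWh (not reached)
Energy charge = $133.82; + service $17.25 = $151.07

$151.07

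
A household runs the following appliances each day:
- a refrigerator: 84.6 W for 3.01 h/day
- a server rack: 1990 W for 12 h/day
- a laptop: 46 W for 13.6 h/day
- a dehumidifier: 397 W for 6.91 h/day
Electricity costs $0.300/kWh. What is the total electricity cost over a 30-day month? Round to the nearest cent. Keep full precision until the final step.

$247.53

refrigerator: 84.6 W × 3.01 h × 30 d = 7,639 Wh = 7.639 kWh
server rack: 1990 W × 12 h × 30 d = 716,400 Wh = 716.4 kWh
laptop: 46 W × 13.6 h × 30 d = 18,768 Wh = 18.77 kWh
dehumidifier: 397 W × 6.91 h × 30 d = 82,298 Wh = 82.3 kWh
Total energy = 7.639 + 716.4 + 18.77 + 82.3 = 825.1 kWh
Cost = 825.1 kWh × $0.300 = $247.53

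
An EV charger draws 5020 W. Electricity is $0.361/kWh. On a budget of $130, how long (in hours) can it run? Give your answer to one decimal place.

Energy budget = $130 / $0.361 per kWh = 360.1 kWh = 360,111 Wh
Runtime = 360,111 Wh / 5020 W = 71.74 h

71.7 h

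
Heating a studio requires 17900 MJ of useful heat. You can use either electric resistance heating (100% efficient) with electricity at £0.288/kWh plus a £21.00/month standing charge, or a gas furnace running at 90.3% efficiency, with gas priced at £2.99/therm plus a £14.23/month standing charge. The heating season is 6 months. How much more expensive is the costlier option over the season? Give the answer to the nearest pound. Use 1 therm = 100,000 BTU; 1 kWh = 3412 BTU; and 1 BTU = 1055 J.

Heat load = 17900 MJ = 17,900,000,000 J / 1055 = 16,966,825 BTU
Gas: input = 16,966,825 / 0.903 = 18,789,396 BTU = 187.9 therm → 187.9 × £2.99 = £561.80; + 6 × £14.23 standing = £647.18
Electric: 16,966,825 BTU / 3412 = 4,973 kWh → × £0.288 = £1,432.14; + 6 × £21.00 standing = £1,558.14
Difference = |£647.18 − £1,558.14| = £910.95 ≈ £911

£911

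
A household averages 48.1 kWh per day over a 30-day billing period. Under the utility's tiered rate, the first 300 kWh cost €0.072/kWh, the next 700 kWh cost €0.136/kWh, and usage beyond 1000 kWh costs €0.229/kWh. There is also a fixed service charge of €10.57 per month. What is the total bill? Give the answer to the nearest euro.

Usage = 48.1 kWh/day × 30 days = 1443 kWh
First 300 kWh × €0.072 = €21.60
Next 700 kWh × €0.136 = €95.20
Remaining 443 kWh × €0.229 = €101.45
Energy charge = €218.25; + service €10.57 = €228.82 ≈ €229

€229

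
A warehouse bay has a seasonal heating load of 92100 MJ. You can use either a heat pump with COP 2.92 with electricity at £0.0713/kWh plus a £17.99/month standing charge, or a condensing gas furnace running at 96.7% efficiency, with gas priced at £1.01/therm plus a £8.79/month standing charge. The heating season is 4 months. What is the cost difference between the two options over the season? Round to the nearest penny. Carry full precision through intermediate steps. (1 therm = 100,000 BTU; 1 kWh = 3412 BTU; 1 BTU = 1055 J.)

£250.26

Heat load = 92100 MJ = 92,100,000,000 J / 1055 = 87,298,578 BTU
Gas: input = 87,298,578 / 0.967 = 90,277,744 BTU = 902.8 therm → 902.8 × £1.01 = £911.81; + 4 × £8.79 standing = £946.97
Heat pump: 87,298,578 BTU / 3412 = 25,590 kWh heat; / 2.92 = 8,762 kWh in → × £0.0713 = £624.75; + 4 × £17.99 standing = £696.71
Difference = |£946.97 − £696.71| = £250.26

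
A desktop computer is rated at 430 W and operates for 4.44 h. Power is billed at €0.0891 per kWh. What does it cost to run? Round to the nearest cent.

Energy = 430 W × 4.44 h = 1,909 Wh = 1.909 kWh
Cost = 1.909 kWh × €0.0891/kWh = €0.17

€0.17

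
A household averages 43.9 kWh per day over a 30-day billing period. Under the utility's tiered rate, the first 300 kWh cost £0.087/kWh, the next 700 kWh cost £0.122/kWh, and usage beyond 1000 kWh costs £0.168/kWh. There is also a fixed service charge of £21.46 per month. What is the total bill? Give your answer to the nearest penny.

£186.22

Usage = 43.9 kWh/day × 30 days = 1317 kWh
First 300 kWh × £0.087 = £26.10
Next 700 kWh × £0.122 = £85.40
Remaining 317 kWh × £0.168 = £53.26
Energy charge = £164.76; + service £21.46 = £186.22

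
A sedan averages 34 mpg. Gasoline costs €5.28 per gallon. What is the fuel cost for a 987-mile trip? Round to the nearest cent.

€153.28

Fuel = 987 mi / 34 mpg = 29.03 gal
Cost = 29.03 gal × €5.28/gal = €153.28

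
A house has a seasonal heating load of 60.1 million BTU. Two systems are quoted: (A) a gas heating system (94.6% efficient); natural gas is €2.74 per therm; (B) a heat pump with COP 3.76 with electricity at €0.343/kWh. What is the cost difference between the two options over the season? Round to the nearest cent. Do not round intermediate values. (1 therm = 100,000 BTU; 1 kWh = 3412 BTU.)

Heat load = 60.1 × 10⁶ BTU = 60,100,000 BTU
Gas: input = 60,100,000 / 0.946 = 63,530,655 BTU = 635.3 therm → 635.3 × €2.74 = €1,740.74
Heat pump: 60,100,000 BTU / 3412 = 17,610 kWh heat; / 3.76 = 4,685 kWh in → × €0.343 = €1,606.84
Difference = |€1,740.74 − €1,606.84| = €133.90

€133.90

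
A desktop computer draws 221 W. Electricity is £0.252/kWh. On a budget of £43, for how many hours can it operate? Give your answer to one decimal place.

Energy budget = £43 / £0.252 per kWh = 170.6 kWh = 170,635 Wh
Runtime = 170,635 Wh / 221 W = 772.1 h

772.1 h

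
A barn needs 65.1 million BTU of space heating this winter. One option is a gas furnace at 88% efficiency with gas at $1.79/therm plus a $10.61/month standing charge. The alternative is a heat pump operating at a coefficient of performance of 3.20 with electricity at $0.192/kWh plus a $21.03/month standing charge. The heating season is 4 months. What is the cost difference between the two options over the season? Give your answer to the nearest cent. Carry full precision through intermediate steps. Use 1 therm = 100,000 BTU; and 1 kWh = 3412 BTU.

Heat load = 65.1 × 10⁶ BTU = 65,100,000 BTU
Gas: input = 65,100,000 / 0.88 = 73,977,273 BTU = 739.8 therm → 739.8 × $1.79 = $1,324.19; + 4 × $10.61 standing = $1,366.63
Heat pump: 65,100,000 BTU / 3412 = 19,080 kWh heat; / 3.20 = 5,962 kWh in → × $0.192 = $1,144.78; + 4 × $21.03 standing = $1,228.90
Difference = |$1,366.63 − $1,228.90| = $137.73

$137.73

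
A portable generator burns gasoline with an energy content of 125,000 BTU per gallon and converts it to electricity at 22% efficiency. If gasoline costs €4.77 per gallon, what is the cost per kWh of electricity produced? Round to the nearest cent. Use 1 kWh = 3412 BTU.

€0.59

Electrical output per gallon = 125,000 BTU × 0.22 / 3412 BTU/kWh = 8.06 kWh
Cost per kWh = €4.77 / 8.06 kWh = €0.592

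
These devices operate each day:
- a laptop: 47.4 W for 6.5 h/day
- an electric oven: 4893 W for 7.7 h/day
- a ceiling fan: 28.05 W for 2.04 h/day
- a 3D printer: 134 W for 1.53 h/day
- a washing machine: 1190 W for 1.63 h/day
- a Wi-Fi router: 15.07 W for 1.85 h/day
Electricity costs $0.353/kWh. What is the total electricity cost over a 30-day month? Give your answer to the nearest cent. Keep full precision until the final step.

$425.87

laptop: 47.4 W × 6.5 h × 30 d = 9,243 Wh = 9.243 kWh
electric oven: 4893 W × 7.7 h × 30 d = 1,130,283 Wh = 1,130 kWh
ceiling fan: 28.05 W × 2.04 h × 30 d = 1,717 Wh = 1.717 kWh
3D printer: 134 W × 1.53 h × 30 d = 6,151 Wh = 6.151 kWh
washing machine: 1190 W × 1.63 h × 30 d = 58,191 Wh = 58.19 kWh
Wi-Fi router: 15.07 W × 1.85 h × 30 d = 836 Wh = 0.8364 kWh
Total energy = 9.243 + 1,130 + 1.717 + 6.151 + 58.19 + 0.8364 = 1,206 kWh
Cost = 1,206 kWh × $0.353 = $425.87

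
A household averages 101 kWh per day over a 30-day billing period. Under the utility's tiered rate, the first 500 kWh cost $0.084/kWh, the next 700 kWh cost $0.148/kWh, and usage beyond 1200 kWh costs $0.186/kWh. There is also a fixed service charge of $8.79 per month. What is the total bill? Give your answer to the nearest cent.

$494.77

Usage = 101 kWh/day × 30 days = 3030 kWh
First 500 kWh × $0.084 = $42.00
Next 700 kWh × $0.148 = $103.60
Remaining 1830 kWh × $0.186 = $340.38
Energy charge = $485.98; + service $8.79 = $494.77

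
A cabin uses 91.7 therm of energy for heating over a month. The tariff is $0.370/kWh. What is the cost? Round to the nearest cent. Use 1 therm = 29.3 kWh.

91.7 therm × (29.3 kWh/therm) = 2,687 kWh
Cost = 2,687 kWh × $0.370/kWh = $994.12

$994.12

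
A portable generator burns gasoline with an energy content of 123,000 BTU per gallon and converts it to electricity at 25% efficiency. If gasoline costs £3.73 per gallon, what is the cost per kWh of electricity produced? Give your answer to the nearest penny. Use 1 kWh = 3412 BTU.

£0.41

Electrical output per gallon = 123,000 BTU × 0.25 / 3412 BTU/kWh = 9.012 kWh
Cost per kWh = £3.73 / 9.012 kWh = £0.414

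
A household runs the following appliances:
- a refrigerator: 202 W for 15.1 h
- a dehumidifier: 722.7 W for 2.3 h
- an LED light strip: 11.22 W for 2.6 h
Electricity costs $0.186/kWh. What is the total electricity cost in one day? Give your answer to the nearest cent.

$0.88

refrigerator: 202 W × 15.1 h = 3,050 Wh = 3.05 kWh
dehumidifier: 722.7 W × 2.3 h = 1,662 Wh = 1.662 kWh
LED light strip: 11.22 W × 2.6 h = 29 Wh = 0.02917 kWh
Total energy = 3.05 + 1.662 + 0.02917 = 4.742 kWh
Cost = 4.742 kWh × $0.186 = $0.88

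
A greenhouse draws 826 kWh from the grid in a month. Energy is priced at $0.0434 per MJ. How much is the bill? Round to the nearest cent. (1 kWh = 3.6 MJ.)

826 kWh × (3.6 MJ/kWh) = 2,974 MJ
Cost = 2,974 MJ × $0.0434/MJ = $129.05

$129.05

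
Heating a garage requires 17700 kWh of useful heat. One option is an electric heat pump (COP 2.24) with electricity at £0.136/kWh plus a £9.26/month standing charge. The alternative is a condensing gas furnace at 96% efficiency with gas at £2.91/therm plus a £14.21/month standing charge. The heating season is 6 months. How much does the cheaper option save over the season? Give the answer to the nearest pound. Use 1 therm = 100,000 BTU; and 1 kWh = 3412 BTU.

£786

Heat load = 17700 kWh × 3412 = 60,392,400 BTU
Gas: input = 60,392,400 / 0.96 = 62,908,750 BTU = 629.1 therm → 629.1 × £2.91 = £1,830.64; + 6 × £14.21 standing = £1,915.90
Heat pump: 60,392,400 BTU / 3412 = 17,700 kWh heat; / 2.24 = 7,902 kWh in → × £0.136 = £1,074.64; + 6 × £9.26 standing = £1,130.20
Difference = |£1,915.90 − £1,130.20| = £785.70 ≈ £786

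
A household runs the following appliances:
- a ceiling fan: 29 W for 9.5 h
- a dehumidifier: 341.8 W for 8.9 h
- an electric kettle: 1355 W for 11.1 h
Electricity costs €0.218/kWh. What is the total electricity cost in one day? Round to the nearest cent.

ceiling fan: 29 W × 9.5 h = 276 Wh = 0.2755 kWh
dehumidifier: 341.8 W × 8.9 h = 3,042 Wh = 3.042 kWh
electric kettle: 1355 W × 11.1 h = 15,040 Wh = 15.04 kWh
Total energy = 0.2755 + 3.042 + 15.04 = 18.36 kWh
Cost = 18.36 kWh × €0.218 = €4.00

€4.00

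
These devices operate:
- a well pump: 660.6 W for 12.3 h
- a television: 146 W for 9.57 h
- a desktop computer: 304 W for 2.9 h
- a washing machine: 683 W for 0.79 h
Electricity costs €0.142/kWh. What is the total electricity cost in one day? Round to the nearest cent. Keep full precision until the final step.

€1.55

well pump: 660.6 W × 12.3 h = 8,125 Wh = 8.125 kWh
television: 146 W × 9.57 h = 1,397 Wh = 1.397 kWh
desktop computer: 304 W × 2.9 h = 882 Wh = 0.8816 kWh
washing machine: 683 W × 0.79 h = 540 Wh = 0.5396 kWh
Total energy = 8.125 + 1.397 + 0.8816 + 0.5396 = 10.94 kWh
Cost = 10.94 kWh × €0.142 = €1.55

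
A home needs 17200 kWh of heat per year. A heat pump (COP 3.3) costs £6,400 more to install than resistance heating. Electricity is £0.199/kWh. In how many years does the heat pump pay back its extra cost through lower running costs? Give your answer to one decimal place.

2.7 years

Resistance: 17200 kWh × £0.199 = £3,422.80/yr
Heat pump: 17200 / 3.3 = 5212 kWh in → × £0.199 = £1,037.21/yr
Annual savings = £2,385.59
Payback = £6,400 / £2,385.59 = 2.68 years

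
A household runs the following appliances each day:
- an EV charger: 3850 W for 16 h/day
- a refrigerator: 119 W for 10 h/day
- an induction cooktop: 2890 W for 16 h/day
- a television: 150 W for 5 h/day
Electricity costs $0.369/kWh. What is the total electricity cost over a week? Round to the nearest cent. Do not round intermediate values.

EV charger: 3850 W × 16 h × 7 d = 431,200 Wh = 431.2 kWh
refrigerator: 119 W × 10 h × 7 d = 8,330 Wh = 8.33 kWh
induction cooktop: 2890 W × 16 h × 7 d = 323,680 Wh = 323.7 kWh
television: 150 W × 5 h × 7 d = 5,250 Wh = 5.25 kWh
Total energy = 431.2 + 8.33 + 323.7 + 5.25 = 768.5 kWh
Cost = 768.5 kWh × $0.369 = $283.56

$283.56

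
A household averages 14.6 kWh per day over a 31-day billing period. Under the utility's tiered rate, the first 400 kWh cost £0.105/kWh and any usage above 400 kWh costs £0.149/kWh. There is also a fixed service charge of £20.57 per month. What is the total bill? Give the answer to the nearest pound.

£70

Usage = 14.6 kWh/day × 31 days = 452.6 kWh
First 400 kWh × £0.105 = £42.00
Remaining 52.6 kWh × £0.149 = £7.84
Energy charge = £49.84; + service £20.57 = £70.41 ≈ £70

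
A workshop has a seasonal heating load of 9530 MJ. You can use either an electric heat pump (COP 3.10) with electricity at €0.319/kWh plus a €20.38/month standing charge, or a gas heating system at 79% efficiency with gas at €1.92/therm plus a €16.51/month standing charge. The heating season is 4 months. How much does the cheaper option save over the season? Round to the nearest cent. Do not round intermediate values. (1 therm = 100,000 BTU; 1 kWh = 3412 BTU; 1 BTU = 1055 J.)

Heat load = 9530 MJ = 9,530,000,000 J / 1055 = 9,033,175 BTU
Gas: input = 9,033,175 / 0.79 = 11,434,399 BTU = 114.3 therm → 114.3 × €1.92 = €219.54; + 4 × €16.51 standing = €285.58
Heat pump: 9,033,175 BTU / 3412 = 2,647 kWh heat; / 3.10 = 854 kWh in → × €0.319 = €272.43; + 4 × €20.38 standing = €353.95
Difference = |€285.58 − €353.95| = €68.37

€68.37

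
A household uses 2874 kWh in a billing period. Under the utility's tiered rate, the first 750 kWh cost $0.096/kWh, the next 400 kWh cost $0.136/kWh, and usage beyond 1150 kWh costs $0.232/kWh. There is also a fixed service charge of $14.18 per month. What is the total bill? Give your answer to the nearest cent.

First 750 kWh × $0.096 = $72.00
Next 400 kWh × $0.136 = $54.40
Remaining 1724 kWh × $0.232 = $399.97
Energy charge = $526.37; + service $14.18 = $540.55

$540.55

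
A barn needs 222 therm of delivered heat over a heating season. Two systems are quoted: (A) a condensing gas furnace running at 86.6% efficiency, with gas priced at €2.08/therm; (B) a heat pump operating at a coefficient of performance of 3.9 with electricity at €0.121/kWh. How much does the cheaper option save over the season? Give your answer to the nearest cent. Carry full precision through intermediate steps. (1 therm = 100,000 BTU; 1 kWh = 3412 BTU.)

Heat load = 222 therm × 100,000 = 22,200,000 BTU
Gas: input = 22,200,000 / 0.866 = 25,635,104 BTU = 256.4 therm → 256.4 × €2.08 = €533.21
Heat pump: 22,200,000 BTU / 3412 = 6,506 kWh heat; / 3.9 = 1,668 kWh in → × €0.121 = €201.87
Difference = |€533.21 − €201.87| = €331.34

€331.34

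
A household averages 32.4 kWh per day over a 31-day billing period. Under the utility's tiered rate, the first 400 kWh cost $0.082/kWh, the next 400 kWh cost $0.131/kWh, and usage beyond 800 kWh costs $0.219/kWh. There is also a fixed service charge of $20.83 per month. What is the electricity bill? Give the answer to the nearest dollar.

$151

Usage = 32.4 kWh/day × 31 days = 1004.4 kWh
First 400 kWh × $0.082 = $32.80
Next 400 kWh × $0.131 = $52.40
Remaining 204.4 kWh × $0.219 = $44.76
Energy charge = $129.96; + service $20.83 = $150.79 ≈ $151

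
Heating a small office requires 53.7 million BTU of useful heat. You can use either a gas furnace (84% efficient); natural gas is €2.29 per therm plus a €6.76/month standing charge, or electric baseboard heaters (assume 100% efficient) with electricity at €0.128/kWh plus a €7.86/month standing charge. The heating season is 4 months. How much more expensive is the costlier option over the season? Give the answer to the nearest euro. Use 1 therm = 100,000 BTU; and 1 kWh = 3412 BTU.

Heat load = 53.7 × 10⁶ BTU = 53,700,000 BTU
Gas: input = 53,700,000 / 0.84 = 63,928,571 BTU = 639.3 therm → 639.3 × €2.29 = €1,463.96; + 4 × €6.76 standing = €1,491.00
Electric: 53,700,000 BTU / 3412 = 15,740 kWh → × €0.128 = €2,014.54; + 4 × €7.86 standing = €2,045.98
Difference = |€1,491.00 − €2,045.98| = €554.97 ≈ €555

€555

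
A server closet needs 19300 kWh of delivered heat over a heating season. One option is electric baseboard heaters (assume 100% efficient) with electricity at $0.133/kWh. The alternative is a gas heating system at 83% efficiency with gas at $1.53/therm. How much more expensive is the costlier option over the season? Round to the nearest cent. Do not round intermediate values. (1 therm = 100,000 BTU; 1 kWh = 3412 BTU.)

$1353.01

Heat load = 19300 kWh × 3412 = 65,851,600 BTU
Gas: input = 65,851,600 / 0.83 = 79,339,277 BTU = 793.4 therm → 793.4 × $1.53 = $1,213.89
Electric: 65,851,600 BTU / 3412 = 19,300 kWh → × $0.133 = $2,566.90
Difference = |$1,213.89 − $2,566.90| = $1,353.01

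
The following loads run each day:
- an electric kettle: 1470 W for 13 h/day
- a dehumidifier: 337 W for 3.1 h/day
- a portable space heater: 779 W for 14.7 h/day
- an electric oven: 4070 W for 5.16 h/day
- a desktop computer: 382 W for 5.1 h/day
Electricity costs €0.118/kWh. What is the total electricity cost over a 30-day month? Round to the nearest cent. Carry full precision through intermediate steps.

€193.13

electric kettle: 1470 W × 13 h × 30 d = 573,300 Wh = 573.3 kWh
dehumidifier: 337 W × 3.1 h × 30 d = 31,341 Wh = 31.34 kWh
portable space heater: 779 W × 14.7 h × 30 d = 343,539 Wh = 343.5 kWh
electric oven: 4070 W × 5.16 h × 30 d = 630,036 Wh = 630 kWh
desktop computer: 382 W × 5.1 h × 30 d = 58,446 Wh = 58.45 kWh
Total energy = 573.3 + 31.34 + 343.5 + 630 + 58.45 = 1,637 kWh
Cost = 1,637 kWh × €0.118 = €193.13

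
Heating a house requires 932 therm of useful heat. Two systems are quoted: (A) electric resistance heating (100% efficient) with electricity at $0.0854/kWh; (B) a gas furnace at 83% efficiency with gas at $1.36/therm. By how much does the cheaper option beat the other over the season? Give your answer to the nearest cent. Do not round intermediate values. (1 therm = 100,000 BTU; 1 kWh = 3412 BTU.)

$805.60

Heat load = 932 therm × 100,000 = 93,200,000 BTU
Gas: input = 93,200,000 / 0.83 = 112,289,157 BTU = 1,123 therm → 1,123 × $1.36 = $1,527.13
Electric: 93,200,000 BTU / 3412 = 27,320 kWh → × $0.0854 = $2,332.73
Difference = |$1,527.13 − $2,332.73| = $805.60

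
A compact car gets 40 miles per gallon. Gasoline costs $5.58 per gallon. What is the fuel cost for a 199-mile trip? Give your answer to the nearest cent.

Fuel = 199 mi / 40 mpg = 4.975 gal
Cost = 4.975 gal × $5.58/gal = $27.76

$27.76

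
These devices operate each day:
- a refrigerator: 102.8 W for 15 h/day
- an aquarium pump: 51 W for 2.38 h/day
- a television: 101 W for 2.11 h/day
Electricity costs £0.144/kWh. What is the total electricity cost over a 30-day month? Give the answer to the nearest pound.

refrigerator: 102.8 W × 15 h × 30 d = 46,260 Wh = 46.26 kWh
aquarium pump: 51 W × 2.38 h × 30 d = 3,641 Wh = 3.641 kWh
television: 101 W × 2.11 h × 30 d = 6,393 Wh = 6.393 kWh
Total energy = 46.26 + 3.641 + 6.393 = 56.29 kWh
Cost = 56.29 kWh × £0.144 = £8.11 ≈ £8

£8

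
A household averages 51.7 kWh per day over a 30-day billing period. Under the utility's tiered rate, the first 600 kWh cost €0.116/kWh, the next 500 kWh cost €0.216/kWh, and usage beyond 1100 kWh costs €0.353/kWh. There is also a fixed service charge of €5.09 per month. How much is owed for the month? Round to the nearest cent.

Usage = 51.7 kWh/day × 30 days = 1551 kWh
First 600 kWh × €0.116 = €69.60
Next 500 kWh × €0.216 = €108.00
Remaining 451 kWh × €0.353 = €159.20
Energy charge = €336.80; + service €5.09 = €341.89

€341.89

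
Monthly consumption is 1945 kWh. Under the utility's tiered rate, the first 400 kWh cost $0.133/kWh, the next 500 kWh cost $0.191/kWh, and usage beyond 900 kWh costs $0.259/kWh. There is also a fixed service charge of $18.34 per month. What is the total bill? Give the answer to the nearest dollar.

$438

First 400 kWh × $0.133 = $53.20
Next 500 kWh × $0.191 = $95.50
Remaining 1045 kWh × $0.259 = $270.66
Energy charge = $419.36; + service $18.34 = $437.69 ≈ $438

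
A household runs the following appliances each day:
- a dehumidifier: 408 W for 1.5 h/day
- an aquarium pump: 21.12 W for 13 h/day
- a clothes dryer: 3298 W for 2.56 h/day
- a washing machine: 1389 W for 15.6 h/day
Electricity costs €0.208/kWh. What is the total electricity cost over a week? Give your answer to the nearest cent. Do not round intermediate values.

€45.13

dehumidifier: 408 W × 1.5 h × 7 d = 4,284 Wh = 4.284 kWh
aquarium pump: 21.12 W × 13 h × 7 d = 1,922 Wh = 1.922 kWh
clothes dryer: 3298 W × 2.56 h × 7 d = 59,100 Wh = 59.1 kWh
washing machine: 1389 W × 15.6 h × 7 d = 151,679 Wh = 151.7 kWh
Total energy = 4.284 + 1.922 + 59.1 + 151.7 = 217 kWh
Cost = 217 kWh × €0.208 = €45.13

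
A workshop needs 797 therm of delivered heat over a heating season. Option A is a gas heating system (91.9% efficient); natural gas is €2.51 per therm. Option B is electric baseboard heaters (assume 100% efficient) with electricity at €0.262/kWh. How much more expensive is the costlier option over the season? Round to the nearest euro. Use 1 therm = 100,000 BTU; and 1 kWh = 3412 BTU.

€3943

Heat load = 797 therm × 100,000 = 79,700,000 BTU
Gas: input = 79,700,000 / 0.919 = 86,724,701 BTU = 867.2 therm → 867.2 × €2.51 = €2,176.79
Electric: 79,700,000 BTU / 3412 = 23,360 kWh → × €0.262 = €6,119.99
Difference = |€2,176.79 − €6,119.99| = €3,943.20 ≈ €3943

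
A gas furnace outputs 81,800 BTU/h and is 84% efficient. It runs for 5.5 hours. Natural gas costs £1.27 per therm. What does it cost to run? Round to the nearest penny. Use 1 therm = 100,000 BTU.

£6.80

Heat delivered = 81,800 BTU/h × 5.5 h = 449,900 BTU
Gas input = 449,900 / 0.84 = 535,595 BTU
= 535,595 / 100,000 = 5.356 therm
Cost = 5.356 × £1.27/therm = £6.80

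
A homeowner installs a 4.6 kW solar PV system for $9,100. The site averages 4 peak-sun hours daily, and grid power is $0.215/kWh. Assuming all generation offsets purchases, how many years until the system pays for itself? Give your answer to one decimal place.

6.3 years

Daily generation = 4.6 kW × 4 h = 18.4 kWh
Annual generation = 18.4 × 365 = 6716 kWh
Annual savings = 6716 × $0.215 = $1,443.94
Payback = $9,100 / $1,443.94 = 6.3 years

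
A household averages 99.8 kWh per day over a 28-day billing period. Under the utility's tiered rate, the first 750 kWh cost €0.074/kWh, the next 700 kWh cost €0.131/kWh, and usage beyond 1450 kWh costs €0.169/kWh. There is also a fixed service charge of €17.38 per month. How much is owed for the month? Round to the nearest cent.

€391.78

Usage = 99.8 kWh/day × 28 days = 2794.4 kWh
First 750 kWh × €0.074 = €55.50
Next 700 kWh × €0.131 = €91.70
Remaining 1344.4 kWh × €0.169 = €227.20
Energy charge = €374.40; + service €17.38 = €391.78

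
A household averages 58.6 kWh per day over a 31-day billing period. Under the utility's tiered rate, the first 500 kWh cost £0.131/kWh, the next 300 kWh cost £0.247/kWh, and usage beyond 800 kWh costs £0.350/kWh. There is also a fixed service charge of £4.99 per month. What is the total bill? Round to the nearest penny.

Usage = 58.6 kWh/day × 31 days = 1816.6 kWh
First 500 kWh × £0.131 = £65.50
Next 300 kWh × £0.247 = £74.10
Remaining 1016.6 kWh × £0.350 = £355.81
Energy charge = £495.41; + service £4.99 = £500.40

£500.40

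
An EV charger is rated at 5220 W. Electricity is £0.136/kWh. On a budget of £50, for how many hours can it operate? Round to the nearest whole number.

Energy budget = £50 / £0.136 per kWh = 367.6 kWh = 367,647 Wh
Runtime = 367,647 Wh / 5220 W = 70.43 h

70 h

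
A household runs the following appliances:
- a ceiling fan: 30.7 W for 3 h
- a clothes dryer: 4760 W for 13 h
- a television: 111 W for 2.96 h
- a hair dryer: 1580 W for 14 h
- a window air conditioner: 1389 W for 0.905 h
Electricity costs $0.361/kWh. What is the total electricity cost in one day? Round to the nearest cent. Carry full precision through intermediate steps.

ceiling fan: 30.7 W × 3 h = 92 Wh = 0.0921 kWh
clothes dryer: 4760 W × 13 h = 61,880 Wh = 61.88 kWh
television: 111 W × 2.96 h = 329 Wh = 0.3286 kWh
hair dryer: 1580 W × 14 h = 22,120 Wh = 22.12 kWh
window air conditioner: 1389 W × 0.905 h = 1,257 Wh = 1.257 kWh
Total energy = 0.0921 + 61.88 + 0.3286 + 22.12 + 1.257 = 85.68 kWh
Cost = 85.68 kWh × $0.361 = $30.93

$30.93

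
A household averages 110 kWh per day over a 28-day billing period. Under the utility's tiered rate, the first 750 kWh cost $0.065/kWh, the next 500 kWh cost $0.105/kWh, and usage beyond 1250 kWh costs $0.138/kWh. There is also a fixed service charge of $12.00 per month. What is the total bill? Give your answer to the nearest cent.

$365.79

Usage = 110 kWh/day × 28 days = 3080 kWh
First 750 kWh × $0.065 = $48.75
Next 500 kWh × $0.105 = $52.50
Remaining 1830 kWh × $0.138 = $252.54
Energy charge = $353.79; + service $12.00 = $365.79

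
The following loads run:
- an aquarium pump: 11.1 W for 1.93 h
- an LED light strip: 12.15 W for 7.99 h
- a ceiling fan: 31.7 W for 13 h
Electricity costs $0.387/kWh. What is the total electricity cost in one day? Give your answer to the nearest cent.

aquarium pump: 11.1 W × 1.93 h = 21 Wh = 0.02142 kWh
LED light strip: 12.15 W × 7.99 h = 97 Wh = 0.09708 kWh
ceiling fan: 31.7 W × 13 h = 412 Wh = 0.4121 kWh
Total energy = 0.02142 + 0.09708 + 0.4121 = 0.5306 kWh
Cost = 0.5306 kWh × $0.387 = $0.21

$0.21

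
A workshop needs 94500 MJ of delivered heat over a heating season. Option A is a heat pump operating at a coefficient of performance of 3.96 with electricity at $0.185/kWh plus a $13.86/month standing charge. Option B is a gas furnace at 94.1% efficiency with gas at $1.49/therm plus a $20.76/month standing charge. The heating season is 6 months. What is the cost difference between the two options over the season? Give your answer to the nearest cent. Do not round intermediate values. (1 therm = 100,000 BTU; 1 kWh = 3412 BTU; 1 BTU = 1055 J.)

$233.28

Heat load = 94500 MJ = 94,500,000,000 J / 1055 = 89,573,460 BTU
Gas: input = 89,573,460 / 0.941 = 95,189,649 BTU = 951.9 therm → 951.9 × $1.49 = $1,418.33; + 6 × $20.76 standing = $1,542.89
Heat pump: 89,573,460 BTU / 3412 = 26,250 kWh heat; / 3.96 = 6,629 kWh in → × $0.185 = $1,226.44; + 6 × $13.86 standing = $1,309.60
Difference = |$1,542.89 − $1,309.60| = $233.28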